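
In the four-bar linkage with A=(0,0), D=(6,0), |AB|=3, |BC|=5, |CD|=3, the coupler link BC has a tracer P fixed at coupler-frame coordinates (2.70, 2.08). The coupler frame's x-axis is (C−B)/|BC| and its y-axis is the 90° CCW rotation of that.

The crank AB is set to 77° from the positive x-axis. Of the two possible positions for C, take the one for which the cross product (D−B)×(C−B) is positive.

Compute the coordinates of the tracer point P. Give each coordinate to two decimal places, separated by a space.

3.35 5.03

A=(0,0), D=(6.00,0)
B = A + 3.00·(cos77°, sin77°) = (0.6749, 2.9231)
|BD| = 6.0747
circle(B,5.00) ∩ circle(D,3.00): a=4.3543, h=2.4577
  candidates: C₊=(5.6745,2.9823) cross=14.930; C₋=(3.3092,-1.3266) cross=-14.930
  mode + wants cross > 0 → take C=(5.6745,2.9823) (cross=14.930)
ex = (C−B)/|BC| = (0.9999,0.0118); ey = (-0.0118,0.9999)
P = B + 2.70·ex + 2.08·ey = (3.3500,5.0349)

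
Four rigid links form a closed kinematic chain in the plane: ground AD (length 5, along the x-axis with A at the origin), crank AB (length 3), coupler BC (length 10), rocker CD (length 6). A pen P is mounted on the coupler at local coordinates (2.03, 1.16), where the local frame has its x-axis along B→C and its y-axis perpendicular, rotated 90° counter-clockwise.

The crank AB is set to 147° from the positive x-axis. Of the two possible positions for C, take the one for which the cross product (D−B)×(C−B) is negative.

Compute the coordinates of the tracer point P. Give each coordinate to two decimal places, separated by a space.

A=(0,0), D=(5.00,0)
B = A + 3.00·(cos147°, sin147°) = (-2.5160, 1.6339)
|BD| = 7.6916
circle(B,10.00) ∩ circle(D,6.00): a=8.0062, h=5.9917
  candidates: C₊=(6.5803,5.7882) cross=46.086; C₋=(4.0346,-5.9218) cross=-46.086
  mode - wants cross < 0 → take C=(4.0346,-5.9218) (cross=-46.086)
ex = (C−B)/|BC| = (0.6551,-0.7556); ey = (0.7556,0.6551)
P = B + 2.03·ex + 1.16·ey = (-0.3098,0.8600)

-0.31 0.86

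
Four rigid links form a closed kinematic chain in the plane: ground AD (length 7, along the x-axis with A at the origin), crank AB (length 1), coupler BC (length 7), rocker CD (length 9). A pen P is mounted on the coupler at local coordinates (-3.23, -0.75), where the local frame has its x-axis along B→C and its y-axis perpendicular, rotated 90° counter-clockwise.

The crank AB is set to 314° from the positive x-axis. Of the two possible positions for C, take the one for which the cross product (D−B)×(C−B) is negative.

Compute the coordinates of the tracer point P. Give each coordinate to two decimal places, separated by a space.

-0.70 2.29

A=(0,0), D=(7.00,0)
B = A + 1.00·(cos314°, sin314°) = (0.6947, -0.7193)
|BD| = 6.3462
circle(B,7.00) ∩ circle(D,9.00): a=0.6519, h=6.9696
  candidates: C₊=(0.5524,6.2792) cross=44.231; C₋=(2.1324,-7.5701) cross=-44.231
  mode - wants cross < 0 → take C=(2.1324,-7.5701) (cross=-44.231)
ex = (C−B)/|BC| = (0.2054,-0.9787); ey = (0.9787,0.2054)
P = B + -3.23·ex + -0.75·ey = (-0.7028,2.2878)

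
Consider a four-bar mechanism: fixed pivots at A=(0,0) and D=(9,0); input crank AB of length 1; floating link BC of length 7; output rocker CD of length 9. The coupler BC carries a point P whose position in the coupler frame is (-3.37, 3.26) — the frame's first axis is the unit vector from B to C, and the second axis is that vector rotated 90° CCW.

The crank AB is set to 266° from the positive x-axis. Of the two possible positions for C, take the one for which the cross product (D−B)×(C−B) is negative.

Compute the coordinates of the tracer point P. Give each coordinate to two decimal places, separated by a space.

A=(0,0), D=(9.00,0)
B = A + 1.00·(cos266°, sin266°) = (-0.0698, -0.9976)
|BD| = 9.1245
circle(B,7.00) ∩ circle(D,9.00): a=2.8087, h=6.4118
  candidates: C₊=(2.0211,5.6829) cross=58.504; C₋=(3.4231,-7.0639) cross=-58.504
  mode - wants cross < 0 → take C=(3.4231,-7.0639) (cross=-58.504)
ex = (C−B)/|BC| = (0.4990,-0.8666); ey = (0.8666,0.4990)
P = B + -3.37·ex + 3.26·ey = (1.0738,3.5496)

1.07 3.55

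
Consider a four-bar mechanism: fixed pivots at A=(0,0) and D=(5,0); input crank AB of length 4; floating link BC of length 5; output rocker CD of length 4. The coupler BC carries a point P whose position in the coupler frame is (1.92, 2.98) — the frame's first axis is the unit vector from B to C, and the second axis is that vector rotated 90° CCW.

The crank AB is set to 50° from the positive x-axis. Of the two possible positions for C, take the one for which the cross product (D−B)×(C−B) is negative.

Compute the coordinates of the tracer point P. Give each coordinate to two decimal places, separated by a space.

A=(0,0), D=(5.00,0)
B = A + 4.00·(cos50°, sin50°) = (2.5712, 3.0642)
|BD| = 3.9101
circle(B,5.00) ∩ circle(D,4.00): a=3.1059, h=3.9183
  candidates: C₊=(7.5712,3.0642) cross=15.321; C₋=(1.4298,-1.8038) cross=-15.321
  mode - wants cross < 0 → take C=(1.4298,-1.8038) (cross=-15.321)
ex = (C−B)/|BC| = (-0.2283,-0.9736); ey = (0.9736,-0.2283)
P = B + 1.92·ex + 2.98·ey = (5.0342,0.5146)

5.03 0.51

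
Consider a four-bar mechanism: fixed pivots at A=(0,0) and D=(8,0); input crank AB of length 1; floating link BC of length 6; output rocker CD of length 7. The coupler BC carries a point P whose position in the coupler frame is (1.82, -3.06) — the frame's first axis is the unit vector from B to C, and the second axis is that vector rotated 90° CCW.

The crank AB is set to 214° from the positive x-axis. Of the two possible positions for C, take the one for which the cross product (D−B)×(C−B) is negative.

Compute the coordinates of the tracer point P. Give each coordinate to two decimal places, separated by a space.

-1.91 -3.95

A=(0,0), D=(8.00,0)
B = A + 1.00·(cos214°, sin214°) = (-0.8290, -0.5592)
|BD| = 8.8467
circle(B,6.00) ∩ circle(D,7.00): a=3.6886, h=4.7322
  candidates: C₊=(2.5531,4.3967) cross=41.865; C₋=(3.1513,-5.0488) cross=-41.865
  mode - wants cross < 0 → take C=(3.1513,-5.0488) (cross=-41.865)
ex = (C−B)/|BC| = (0.6634,-0.7483); ey = (0.7483,0.6634)
P = B + 1.82·ex + -3.06·ey = (-1.9114,-3.9510)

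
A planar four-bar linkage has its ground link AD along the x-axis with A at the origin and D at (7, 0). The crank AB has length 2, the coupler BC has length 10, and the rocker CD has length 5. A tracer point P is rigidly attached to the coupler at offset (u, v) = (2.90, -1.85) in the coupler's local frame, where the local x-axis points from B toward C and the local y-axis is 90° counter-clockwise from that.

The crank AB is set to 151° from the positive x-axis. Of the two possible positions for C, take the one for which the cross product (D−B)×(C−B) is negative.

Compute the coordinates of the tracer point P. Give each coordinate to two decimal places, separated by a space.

A=(0,0), D=(7.00,0)
B = A + 2.00·(cos151°, sin151°) = (-1.7492, 0.9696)
|BD| = 8.8028
circle(B,10.00) ∩ circle(D,5.00): a=8.6614, h=4.9980
  candidates: C₊=(7.4100,4.9832) cross=43.996; C₋=(6.3089,-4.9520) cross=-43.996
  mode - wants cross < 0 → take C=(6.3089,-4.9520) (cross=-43.996)
ex = (C−B)/|BC| = (0.8058,-0.5922); ey = (0.5922,0.8058)
P = B + 2.90·ex + -1.85·ey = (-0.5079,-2.2384)

-0.51 -2.24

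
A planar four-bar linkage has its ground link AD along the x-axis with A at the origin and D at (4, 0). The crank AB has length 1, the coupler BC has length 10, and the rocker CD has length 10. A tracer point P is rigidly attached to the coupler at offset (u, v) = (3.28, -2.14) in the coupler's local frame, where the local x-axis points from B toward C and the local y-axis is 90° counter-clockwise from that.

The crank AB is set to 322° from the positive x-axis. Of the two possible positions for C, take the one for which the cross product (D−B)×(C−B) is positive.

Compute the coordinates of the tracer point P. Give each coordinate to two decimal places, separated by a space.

2.84 2.72

A=(0,0), D=(4.00,0)
B = A + 1.00·(cos322°, sin322°) = (0.7880, -0.6157)
|BD| = 3.2705
circle(B,10.00) ∩ circle(D,10.00): a=1.6352, h=9.8654
  candidates: C₊=(0.5369,9.3812) cross=32.264; C₋=(4.2512,-9.9968) cross=-32.264
  mode + wants cross > 0 → take C=(0.5369,9.3812) (cross=32.264)
ex = (C−B)/|BC| = (-0.0251,0.9997); ey = (-0.9997,-0.0251)
P = B + 3.28·ex + -2.14·ey = (2.8450,2.7171)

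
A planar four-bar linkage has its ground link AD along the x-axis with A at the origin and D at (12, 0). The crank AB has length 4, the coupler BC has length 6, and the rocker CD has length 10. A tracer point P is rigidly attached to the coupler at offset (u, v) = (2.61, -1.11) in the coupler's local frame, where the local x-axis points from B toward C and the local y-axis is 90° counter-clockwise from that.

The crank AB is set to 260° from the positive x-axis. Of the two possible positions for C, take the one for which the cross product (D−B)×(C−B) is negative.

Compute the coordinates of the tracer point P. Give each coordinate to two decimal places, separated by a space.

1.10 -6.14

A=(0,0), D=(12.00,0)
B = A + 4.00·(cos260°, sin260°) = (-0.6946, -3.9392)
|BD| = 13.2917
circle(B,6.00) ∩ circle(D,10.00): a=4.2384, h=4.2469
  candidates: C₊=(2.0947,1.3730) cross=56.449; C₋=(4.6120,-6.7392) cross=-56.449
  mode - wants cross < 0 → take C=(4.6120,-6.7392) (cross=-56.449)
ex = (C−B)/|BC| = (0.8844,-0.4667); ey = (0.4667,0.8844)
P = B + 2.61·ex + -1.11·ey = (1.0958,-6.1390)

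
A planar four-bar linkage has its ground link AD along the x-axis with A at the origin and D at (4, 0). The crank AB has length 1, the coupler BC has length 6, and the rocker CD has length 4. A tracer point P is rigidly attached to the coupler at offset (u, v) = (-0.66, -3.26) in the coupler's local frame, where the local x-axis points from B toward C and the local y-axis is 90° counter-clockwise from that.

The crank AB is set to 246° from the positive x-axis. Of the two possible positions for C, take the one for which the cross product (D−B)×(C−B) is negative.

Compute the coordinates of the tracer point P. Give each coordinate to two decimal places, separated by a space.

-2.61 -3.40

A=(0,0), D=(4.00,0)
B = A + 1.00·(cos246°, sin246°) = (-0.4067, -0.9135)
|BD| = 4.5004
circle(B,6.00) ∩ circle(D,4.00): a=4.4722, h=3.9999
  candidates: C₊=(3.1604,3.9109) cross=18.001; C₋=(4.7843,-3.9224) cross=-18.001
  mode - wants cross < 0 → take C=(4.7843,-3.9224) (cross=-18.001)
ex = (C−B)/|BC| = (0.8652,-0.5015); ey = (0.5015,0.8652)
P = B + -0.66·ex + -3.26·ey = (-2.6125,-3.4031)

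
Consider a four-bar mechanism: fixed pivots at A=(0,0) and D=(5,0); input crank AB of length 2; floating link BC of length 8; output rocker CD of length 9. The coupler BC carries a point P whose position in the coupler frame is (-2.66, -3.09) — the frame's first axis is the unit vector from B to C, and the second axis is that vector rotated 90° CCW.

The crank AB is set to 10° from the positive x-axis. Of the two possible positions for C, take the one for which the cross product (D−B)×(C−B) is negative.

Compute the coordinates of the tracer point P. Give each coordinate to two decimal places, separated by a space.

-0.29 3.74

A=(0,0), D=(5.00,0)
B = A + 2.00·(cos10°, sin10°) = (1.9696, 0.3473)
|BD| = 3.0502
circle(B,8.00) ∩ circle(D,9.00): a=-1.2616, h=7.8999
  candidates: C₊=(1.6157,8.3395) cross=24.096; C₋=(-0.1832,-7.3576) cross=-24.096
  mode - wants cross < 0 → take C=(-0.1832,-7.3576) (cross=-24.096)
ex = (C−B)/|BC| = (-0.2691,-0.9631); ey = (0.9631,-0.2691)
P = B + -2.66·ex + -3.09·ey = (-0.2906,3.7407)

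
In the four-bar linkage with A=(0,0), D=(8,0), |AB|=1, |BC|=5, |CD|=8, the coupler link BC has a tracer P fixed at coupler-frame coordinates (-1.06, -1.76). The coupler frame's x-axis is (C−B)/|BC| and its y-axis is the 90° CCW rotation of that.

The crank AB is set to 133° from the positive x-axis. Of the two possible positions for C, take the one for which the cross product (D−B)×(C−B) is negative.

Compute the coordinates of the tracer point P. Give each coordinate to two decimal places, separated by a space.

-2.70 1.12

A=(0,0), D=(8.00,0)
B = A + 1.00·(cos133°, sin133°) = (-0.6820, 0.7314)
|BD| = 8.7127
circle(B,5.00) ∩ circle(D,8.00): a=2.1183, h=4.5291
  candidates: C₊=(1.8090,5.0667) cross=39.461; C₋=(1.0486,-3.9596) cross=-39.461
  mode - wants cross < 0 → take C=(1.0486,-3.9596) (cross=-39.461)
ex = (C−B)/|BC| = (0.3461,-0.9382); ey = (0.9382,0.3461)
P = B + -1.06·ex + -1.76·ey = (-2.7001,1.1167)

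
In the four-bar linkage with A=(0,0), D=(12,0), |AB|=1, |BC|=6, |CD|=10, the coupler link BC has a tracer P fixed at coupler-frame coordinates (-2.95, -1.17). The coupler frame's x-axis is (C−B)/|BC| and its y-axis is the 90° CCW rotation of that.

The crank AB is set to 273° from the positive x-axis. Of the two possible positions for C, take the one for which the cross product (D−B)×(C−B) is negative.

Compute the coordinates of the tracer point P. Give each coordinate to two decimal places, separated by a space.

A=(0,0), D=(12.00,0)
B = A + 1.00·(cos273°, sin273°) = (0.0523, -0.9986)
|BD| = 11.9893
circle(B,6.00) ∩ circle(D,10.00): a=3.3256, h=4.9940
  candidates: C₊=(2.9504,4.2550) cross=59.875; C₋=(3.7824,-5.6983) cross=-59.875
  mode - wants cross < 0 → take C=(3.7824,-5.6983) (cross=-59.875)
ex = (C−B)/|BC| = (0.6217,-0.7833); ey = (0.7833,0.6217)
P = B + -2.95·ex + -1.17·ey = (-2.6980,0.5847)

-2.70 0.58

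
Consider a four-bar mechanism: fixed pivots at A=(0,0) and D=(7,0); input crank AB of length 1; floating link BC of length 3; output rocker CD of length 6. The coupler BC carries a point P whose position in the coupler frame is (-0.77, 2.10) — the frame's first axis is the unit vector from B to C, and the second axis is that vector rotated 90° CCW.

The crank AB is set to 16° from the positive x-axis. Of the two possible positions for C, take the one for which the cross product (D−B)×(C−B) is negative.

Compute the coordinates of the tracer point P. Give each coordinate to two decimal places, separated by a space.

2.84 1.49

A=(0,0), D=(7.00,0)
B = A + 1.00·(cos16°, sin16°) = (0.9613, 0.2756)
|BD| = 6.0450
circle(B,3.00) ∩ circle(D,6.00): a=0.7893, h=2.8943
  candidates: C₊=(1.8817,3.1310) cross=17.496; C₋=(1.6177,-2.6517) cross=-17.496
  mode - wants cross < 0 → take C=(1.6177,-2.6517) (cross=-17.496)
ex = (C−B)/|BC| = (0.2188,-0.9758); ey = (0.9758,0.2188)
P = B + -0.77·ex + 2.10·ey = (2.8419,1.4865)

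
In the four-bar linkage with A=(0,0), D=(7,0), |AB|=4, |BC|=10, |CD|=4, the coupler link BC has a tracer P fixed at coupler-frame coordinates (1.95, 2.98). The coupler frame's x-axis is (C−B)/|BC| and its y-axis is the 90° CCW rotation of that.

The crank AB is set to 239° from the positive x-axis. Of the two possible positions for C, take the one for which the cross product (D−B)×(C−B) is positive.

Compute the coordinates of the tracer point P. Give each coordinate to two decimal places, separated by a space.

-2.73 0.07

A=(0,0), D=(7.00,0)
B = A + 4.00·(cos239°, sin239°) = (-2.0602, -3.4287)
|BD| = 9.6872
circle(B,10.00) ∩ circle(D,4.00): a=9.1792, h=3.9676
  candidates: C₊=(5.1206,3.5310) cross=38.435; C₋=(7.9292,-3.8906) cross=-38.435
  mode + wants cross > 0 → take C=(5.1206,3.5310) (cross=38.435)
ex = (C−B)/|BC| = (0.7181,0.6960); ey = (-0.6960,0.7181)
P = B + 1.95·ex + 2.98·ey = (-2.7339,0.0683)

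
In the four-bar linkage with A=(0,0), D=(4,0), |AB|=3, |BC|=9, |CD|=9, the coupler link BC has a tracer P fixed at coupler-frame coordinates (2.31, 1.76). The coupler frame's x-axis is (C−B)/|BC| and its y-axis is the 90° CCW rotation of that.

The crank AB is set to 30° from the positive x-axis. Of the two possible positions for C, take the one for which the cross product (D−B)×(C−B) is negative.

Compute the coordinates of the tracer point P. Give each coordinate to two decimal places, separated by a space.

2.44 -1.40

A=(0,0), D=(4.00,0)
B = A + 3.00·(cos30°, sin30°) = (2.5981, 1.5000)
|BD| = 2.0531
circle(B,9.00) ∩ circle(D,9.00): a=1.0266, h=8.9413
  candidates: C₊=(9.8314,6.8553) cross=18.358; C₋=(-3.2333,-5.3553) cross=-18.358
  mode - wants cross < 0 → take C=(-3.2333,-5.3553) (cross=-18.358)
ex = (C−B)/|BC| = (-0.6479,-0.7617); ey = (0.7617,-0.6479)
P = B + 2.31·ex + 1.76·ey = (2.4419,-1.3999)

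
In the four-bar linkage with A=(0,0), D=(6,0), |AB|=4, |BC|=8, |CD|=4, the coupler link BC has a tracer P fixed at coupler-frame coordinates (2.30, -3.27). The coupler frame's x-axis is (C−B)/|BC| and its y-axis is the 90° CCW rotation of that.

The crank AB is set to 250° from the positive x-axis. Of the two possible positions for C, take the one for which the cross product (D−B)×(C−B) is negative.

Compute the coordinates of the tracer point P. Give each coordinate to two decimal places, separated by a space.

A=(0,0), D=(6.00,0)
B = A + 4.00·(cos250°, sin250°) = (-1.3681, -3.7588)
|BD| = 8.2715
circle(B,8.00) ∩ circle(D,4.00): a=7.0373, h=3.8048
  candidates: C₊=(3.1716,2.8284) cross=31.472; C₋=(6.6296,-3.9501) cross=-31.472
  mode - wants cross < 0 → take C=(6.6296,-3.9501) (cross=-31.472)
ex = (C−B)/|BC| = (0.9997,-0.0239); ey = (0.0239,0.9997)
P = B + 2.30·ex + -3.27·ey = (0.8530,-7.0829)

0.85 -7.08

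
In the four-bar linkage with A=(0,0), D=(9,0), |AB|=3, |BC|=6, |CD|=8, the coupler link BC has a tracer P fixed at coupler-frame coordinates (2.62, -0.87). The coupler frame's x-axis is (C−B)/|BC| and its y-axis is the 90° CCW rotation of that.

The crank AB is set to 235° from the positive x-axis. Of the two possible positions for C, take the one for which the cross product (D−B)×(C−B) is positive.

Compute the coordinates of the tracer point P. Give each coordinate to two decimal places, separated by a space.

A=(0,0), D=(9.00,0)
B = A + 3.00·(cos235°, sin235°) = (-1.7207, -2.4575)
|BD| = 10.9988
circle(B,6.00) ∩ circle(D,8.00): a=4.2265, h=4.2587
  candidates: C₊=(1.4474,2.6379) cross=46.840; C₋=(3.3505,-5.6642) cross=-46.840
  mode + wants cross > 0 → take C=(1.4474,2.6379) (cross=46.840)
ex = (C−B)/|BC| = (0.5280,0.8492); ey = (-0.8492,0.5280)
P = B + 2.62·ex + -0.87·ey = (0.4015,-0.6919)

0.40 -0.69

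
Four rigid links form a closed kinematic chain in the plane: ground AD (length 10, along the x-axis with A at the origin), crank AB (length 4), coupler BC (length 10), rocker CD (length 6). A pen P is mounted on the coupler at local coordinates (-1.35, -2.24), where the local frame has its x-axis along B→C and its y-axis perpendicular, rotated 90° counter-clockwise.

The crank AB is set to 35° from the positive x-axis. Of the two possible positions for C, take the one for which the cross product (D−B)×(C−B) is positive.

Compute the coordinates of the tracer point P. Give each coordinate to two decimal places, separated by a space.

A=(0,0), D=(10.00,0)
B = A + 4.00·(cos35°, sin35°) = (3.2766, 2.2943)
|BD| = 7.1041
circle(B,10.00) ∩ circle(D,6.00): a=8.0565, h=5.9239
  candidates: C₊=(12.8146,5.2989) cross=42.084; C₋=(8.9882,-5.9141) cross=-42.084
  mode + wants cross > 0 → take C=(12.8146,5.2989) (cross=42.084)
ex = (C−B)/|BC| = (0.9538,0.3005); ey = (-0.3005,0.9538)
P = B + -1.35·ex + -2.24·ey = (2.6620,-0.2478)

2.66 -0.25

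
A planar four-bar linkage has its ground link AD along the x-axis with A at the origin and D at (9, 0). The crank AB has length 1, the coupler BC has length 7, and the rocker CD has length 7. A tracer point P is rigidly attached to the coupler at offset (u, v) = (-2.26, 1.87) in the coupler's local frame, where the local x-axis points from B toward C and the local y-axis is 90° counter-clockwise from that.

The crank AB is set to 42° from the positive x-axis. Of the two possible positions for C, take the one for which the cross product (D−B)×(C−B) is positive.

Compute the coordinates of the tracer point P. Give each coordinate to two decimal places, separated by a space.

-2.15 0.19

A=(0,0), D=(9.00,0)
B = A + 1.00·(cos42°, sin42°) = (0.7431, 0.6691)
|BD| = 8.2839
circle(B,7.00) ∩ circle(D,7.00): a=4.1420, h=5.6431
  candidates: C₊=(5.3274,5.9592) cross=46.747; C₋=(4.4158,-5.2901) cross=-46.747
  mode + wants cross > 0 → take C=(5.3274,5.9592) (cross=46.747)
ex = (C−B)/|BC| = (0.6549,0.7557); ey = (-0.7557,0.6549)
P = B + -2.26·ex + 1.87·ey = (-2.1501,0.1858)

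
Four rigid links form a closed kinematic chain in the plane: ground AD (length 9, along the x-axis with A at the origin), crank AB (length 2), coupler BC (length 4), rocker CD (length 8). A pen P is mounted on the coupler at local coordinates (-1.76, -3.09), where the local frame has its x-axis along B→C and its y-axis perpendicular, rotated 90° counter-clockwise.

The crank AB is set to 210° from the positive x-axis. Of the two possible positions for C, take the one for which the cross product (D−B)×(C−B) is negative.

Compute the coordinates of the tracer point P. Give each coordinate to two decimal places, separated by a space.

A=(0,0), D=(9.00,0)
B = A + 2.00·(cos210°, sin210°) = (-1.7321, -1.0000)
|BD| = 10.7785
circle(B,4.00) ∩ circle(D,8.00): a=3.1626, h=2.4490
  candidates: C₊=(1.1897,1.7319) cross=26.397; C₋=(1.6441,-3.1451) cross=-26.397
  mode - wants cross < 0 → take C=(1.6441,-3.1451) (cross=-26.397)
ex = (C−B)/|BC| = (0.8440,-0.5363); ey = (0.5363,0.8440)
P = B + -1.76·ex + -3.09·ey = (-4.8746,-2.6643)

-4.87 -2.66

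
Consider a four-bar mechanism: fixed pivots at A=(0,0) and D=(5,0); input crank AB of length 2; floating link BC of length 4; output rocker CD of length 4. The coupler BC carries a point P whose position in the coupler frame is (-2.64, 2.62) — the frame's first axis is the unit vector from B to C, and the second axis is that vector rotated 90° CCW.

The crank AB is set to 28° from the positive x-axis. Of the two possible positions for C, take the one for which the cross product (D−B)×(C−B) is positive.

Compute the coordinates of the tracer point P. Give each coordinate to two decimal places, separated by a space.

A=(0,0), D=(5.00,0)
B = A + 2.00·(cos28°, sin28°) = (1.7659, 0.9389)
|BD| = 3.3676
circle(B,4.00) ∩ circle(D,4.00): a=1.6838, h=3.6283
  candidates: C₊=(4.3946,3.9539) cross=12.219; C₋=(2.3713,-3.0150) cross=-12.219
  mode + wants cross > 0 → take C=(4.3946,3.9539) (cross=12.219)
ex = (C−B)/|BC| = (0.6572,0.7537); ey = (-0.7537,0.6572)
P = B + -2.64·ex + 2.62·ey = (-1.9438,0.6708)

-1.94 0.67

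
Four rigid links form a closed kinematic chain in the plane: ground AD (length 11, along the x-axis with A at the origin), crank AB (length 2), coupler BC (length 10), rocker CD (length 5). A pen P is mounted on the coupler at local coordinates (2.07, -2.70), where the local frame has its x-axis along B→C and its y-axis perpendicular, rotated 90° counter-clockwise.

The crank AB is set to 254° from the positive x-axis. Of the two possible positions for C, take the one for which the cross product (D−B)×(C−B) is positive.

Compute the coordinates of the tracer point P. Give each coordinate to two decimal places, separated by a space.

2.68 -2.97

A=(0,0), D=(11.00,0)
B = A + 2.00·(cos254°, sin254°) = (-0.5513, -1.9225)
|BD| = 11.7102
circle(B,10.00) ∩ circle(D,5.00): a=9.0574, h=4.2383
  candidates: C₊=(7.6874,3.7453) cross=49.631; C₋=(9.0791,-4.6163) cross=-49.631
  mode + wants cross > 0 → take C=(7.6874,3.7453) (cross=49.631)
ex = (C−B)/|BC| = (0.8239,0.5668); ey = (-0.5668,0.8239)
P = B + 2.07·ex + -2.70·ey = (2.6844,-2.9737)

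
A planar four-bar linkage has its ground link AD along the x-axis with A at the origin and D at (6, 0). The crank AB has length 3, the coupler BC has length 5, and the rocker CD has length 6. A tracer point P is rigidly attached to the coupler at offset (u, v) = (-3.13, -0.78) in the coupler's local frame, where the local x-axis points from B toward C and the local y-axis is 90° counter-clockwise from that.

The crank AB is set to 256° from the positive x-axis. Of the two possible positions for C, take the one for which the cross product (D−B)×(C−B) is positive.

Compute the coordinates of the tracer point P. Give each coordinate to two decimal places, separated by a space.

-0.63 -6.14

A=(0,0), D=(6.00,0)
B = A + 3.00·(cos256°, sin256°) = (-0.7258, -2.9109)
|BD| = 7.3287
circle(B,5.00) ∩ circle(D,6.00): a=2.9138, h=4.0632
  candidates: C₊=(0.3345,1.9754) cross=29.778; C₋=(3.5622,-5.4825) cross=-29.778
  mode + wants cross > 0 → take C=(0.3345,1.9754) (cross=29.778)
ex = (C−B)/|BC| = (0.2121,0.9773); ey = (-0.9773,0.2121)
P = B + -3.13·ex + -0.78·ey = (-0.6272,-6.1351)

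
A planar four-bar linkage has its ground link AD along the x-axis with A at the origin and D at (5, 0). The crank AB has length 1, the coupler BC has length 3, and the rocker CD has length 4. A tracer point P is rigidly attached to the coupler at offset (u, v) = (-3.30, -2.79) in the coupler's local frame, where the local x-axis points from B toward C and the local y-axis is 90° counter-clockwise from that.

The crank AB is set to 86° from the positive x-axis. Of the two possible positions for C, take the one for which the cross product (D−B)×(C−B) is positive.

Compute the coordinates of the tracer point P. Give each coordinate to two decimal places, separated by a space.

-0.57 -3.28

A=(0,0), D=(5.00,0)
B = A + 1.00·(cos86°, sin86°) = (0.0698, 0.9976)
|BD| = 5.0302
circle(B,3.00) ∩ circle(D,4.00): a=1.8193, h=2.3854
  candidates: C₊=(2.3260,2.9748) cross=11.999; C₋=(1.3798,-1.7013) cross=-11.999
  mode + wants cross > 0 → take C=(2.3260,2.9748) (cross=11.999)
ex = (C−B)/|BC| = (0.7521,0.6591); ey = (-0.6591,0.7521)
P = B + -3.30·ex + -2.79·ey = (-0.5732,-3.2757)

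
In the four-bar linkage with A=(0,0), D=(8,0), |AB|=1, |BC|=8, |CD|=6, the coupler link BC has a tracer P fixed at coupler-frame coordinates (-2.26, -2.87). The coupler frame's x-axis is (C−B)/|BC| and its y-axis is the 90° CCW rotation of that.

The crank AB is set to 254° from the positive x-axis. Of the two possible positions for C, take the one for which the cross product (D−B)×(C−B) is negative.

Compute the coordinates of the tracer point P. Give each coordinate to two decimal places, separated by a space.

-3.80 -1.93

A=(0,0), D=(8.00,0)
B = A + 1.00·(cos254°, sin254°) = (-0.2756, -0.9613)
|BD| = 8.3313
circle(B,8.00) ∩ circle(D,6.00): a=5.8461, h=5.4611
  candidates: C₊=(4.9013,5.1379) cross=45.498; C₋=(6.1615,-5.7114) cross=-45.498
  mode - wants cross < 0 → take C=(6.1615,-5.7114) (cross=-45.498)
ex = (C−B)/|BC| = (0.8046,-0.5938); ey = (0.5938,0.8046)
P = B + -2.26·ex + -2.87·ey = (-3.7982,-1.9287)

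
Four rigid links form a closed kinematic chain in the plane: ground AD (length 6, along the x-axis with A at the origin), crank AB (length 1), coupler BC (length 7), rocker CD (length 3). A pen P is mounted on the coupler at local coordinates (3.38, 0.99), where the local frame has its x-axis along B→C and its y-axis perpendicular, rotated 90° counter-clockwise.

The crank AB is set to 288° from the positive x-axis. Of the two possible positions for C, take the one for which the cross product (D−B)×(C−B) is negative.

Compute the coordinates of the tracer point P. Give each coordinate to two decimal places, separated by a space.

A=(0,0), D=(6.00,0)
B = A + 1.00·(cos288°, sin288°) = (0.3090, -0.9511)
|BD| = 5.7699
circle(B,7.00) ∩ circle(D,3.00): a=6.3512, h=2.9431
  candidates: C₊=(6.0882,2.9987) cross=16.982; C₋=(7.0585,-2.8071) cross=-16.982
  mode - wants cross < 0 → take C=(7.0585,-2.8071) (cross=-16.982)
ex = (C−B)/|BC| = (0.9642,-0.2651); ey = (0.2651,0.9642)
P = B + 3.38·ex + 0.99·ey = (3.8305,-0.8927)

3.83 -0.89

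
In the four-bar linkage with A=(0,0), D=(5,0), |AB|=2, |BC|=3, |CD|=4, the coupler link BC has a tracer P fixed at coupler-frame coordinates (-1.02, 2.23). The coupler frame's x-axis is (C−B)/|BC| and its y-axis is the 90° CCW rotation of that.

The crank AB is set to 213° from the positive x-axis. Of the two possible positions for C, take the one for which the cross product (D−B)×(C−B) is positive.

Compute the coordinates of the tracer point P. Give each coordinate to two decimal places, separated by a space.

A=(0,0), D=(5.00,0)
B = A + 2.00·(cos213°, sin213°) = (-1.6773, -1.0893)
|BD| = 6.7656
circle(B,3.00) ∩ circle(D,4.00): a=2.8655, h=0.8883
  candidates: C₊=(1.0077,0.2488) cross=6.010; C₋=(1.2938,-1.5046) cross=-6.010
  mode + wants cross > 0 → take C=(1.0077,0.2488) (cross=6.010)
ex = (C−B)/|BC| = (0.8950,0.4460); ey = (-0.4460,0.8950)
P = B + -1.02·ex + 2.23·ey = (-3.5849,0.4517)

-3.58 0.45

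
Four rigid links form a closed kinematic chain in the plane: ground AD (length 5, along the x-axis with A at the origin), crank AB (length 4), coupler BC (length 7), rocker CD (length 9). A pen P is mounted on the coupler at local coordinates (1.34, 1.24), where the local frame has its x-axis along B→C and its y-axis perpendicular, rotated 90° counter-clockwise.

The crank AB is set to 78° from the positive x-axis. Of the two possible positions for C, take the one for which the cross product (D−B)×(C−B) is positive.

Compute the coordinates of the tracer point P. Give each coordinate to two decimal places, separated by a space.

0.86 5.74

A=(0,0), D=(5.00,0)
B = A + 4.00·(cos78°, sin78°) = (0.8316, 3.9126)
|BD| = 5.7170
circle(B,7.00) ∩ circle(D,9.00): a=0.0598, h=6.9997
  candidates: C₊=(5.6657,8.9753) cross=40.017; C₋=(-3.9153,-1.2320) cross=-40.017
  mode + wants cross > 0 → take C=(5.6657,8.9753) (cross=40.017)
ex = (C−B)/|BC| = (0.6906,0.7233); ey = (-0.7233,0.6906)
P = B + 1.34·ex + 1.24·ey = (0.8602,5.7381)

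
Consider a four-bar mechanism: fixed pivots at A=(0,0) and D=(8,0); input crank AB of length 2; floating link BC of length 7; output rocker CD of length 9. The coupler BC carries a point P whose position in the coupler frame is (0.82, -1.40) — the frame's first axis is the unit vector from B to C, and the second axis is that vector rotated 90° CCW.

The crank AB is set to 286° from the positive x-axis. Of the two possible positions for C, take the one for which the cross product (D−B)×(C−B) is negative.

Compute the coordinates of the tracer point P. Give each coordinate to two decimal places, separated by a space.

A=(0,0), D=(8.00,0)
B = A + 2.00·(cos286°, sin286°) = (0.5513, -1.9225)
|BD| = 7.6928
circle(B,7.00) ∩ circle(D,9.00): a=1.7666, h=6.7734
  candidates: C₊=(0.5690,5.0775) cross=52.107; C₋=(3.9545,-8.0395) cross=-52.107
  mode - wants cross < 0 → take C=(3.9545,-8.0395) (cross=-52.107)
ex = (C−B)/|BC| = (0.4862,-0.8739); ey = (0.8739,0.4862)
P = B + 0.82·ex + -1.40·ey = (-0.2735,-3.3197)

-0.27 -3.32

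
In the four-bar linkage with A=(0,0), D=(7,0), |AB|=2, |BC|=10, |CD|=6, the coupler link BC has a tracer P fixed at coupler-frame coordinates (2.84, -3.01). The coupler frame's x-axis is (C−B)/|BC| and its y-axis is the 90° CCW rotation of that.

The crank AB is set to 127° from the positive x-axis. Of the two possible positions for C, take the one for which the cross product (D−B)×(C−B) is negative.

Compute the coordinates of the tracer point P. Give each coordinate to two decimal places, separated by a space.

A=(0,0), D=(7.00,0)
B = A + 2.00·(cos127°, sin127°) = (-1.2036, 1.5973)
|BD| = 8.3577
circle(B,10.00) ∩ circle(D,6.00): a=8.0077, h=5.9898
  candidates: C₊=(7.8012,5.9463) cross=50.061; C₋=(5.5117,-5.8125) cross=-50.061
  mode - wants cross < 0 → take C=(5.5117,-5.8125) (cross=-50.061)
ex = (C−B)/|BC| = (0.6715,-0.7410); ey = (0.7410,0.6715)
P = B + 2.84·ex + -3.01·ey = (-1.5268,-2.5284)

-1.53 -2.53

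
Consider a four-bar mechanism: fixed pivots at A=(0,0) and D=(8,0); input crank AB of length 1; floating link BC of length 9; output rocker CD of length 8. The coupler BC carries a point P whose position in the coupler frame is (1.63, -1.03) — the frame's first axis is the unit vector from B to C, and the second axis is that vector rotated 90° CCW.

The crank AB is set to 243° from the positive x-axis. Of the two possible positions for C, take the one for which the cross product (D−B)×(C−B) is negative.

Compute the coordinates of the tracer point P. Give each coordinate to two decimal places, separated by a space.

A=(0,0), D=(8.00,0)
B = A + 1.00·(cos243°, sin243°) = (-0.4540, -0.8910)
|BD| = 8.5008
circle(B,9.00) ∩ circle(D,8.00): a=5.2503, h=7.3099
  candidates: C₊=(4.0012,6.9289) cross=62.140; C₋=(5.5336,-7.6103) cross=-62.140
  mode - wants cross < 0 → take C=(5.5336,-7.6103) (cross=-62.140)
ex = (C−B)/|BC| = (0.6653,-0.7466); ey = (0.7466,0.6653)
P = B + 1.63·ex + -1.03·ey = (-0.1386,-2.7932)

-0.14 -2.79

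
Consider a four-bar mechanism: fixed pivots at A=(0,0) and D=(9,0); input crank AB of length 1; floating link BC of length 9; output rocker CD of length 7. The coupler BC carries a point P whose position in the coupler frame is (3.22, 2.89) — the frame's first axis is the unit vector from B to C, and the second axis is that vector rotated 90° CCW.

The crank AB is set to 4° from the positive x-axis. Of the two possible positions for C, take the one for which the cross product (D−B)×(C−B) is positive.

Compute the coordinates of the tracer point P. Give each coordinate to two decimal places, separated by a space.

A=(0,0), D=(9.00,0)
B = A + 1.00·(cos4°, sin4°) = (0.9976, 0.0698)
|BD| = 8.0027
circle(B,9.00) ∩ circle(D,7.00): a=6.0007, h=6.7076
  candidates: C₊=(7.0565,6.7248) cross=53.679; C₋=(6.9396,-6.6899) cross=-53.679
  mode + wants cross > 0 → take C=(7.0565,6.7248) (cross=53.679)
ex = (C−B)/|BC| = (0.6732,0.7394); ey = (-0.7394,0.6732)
P = B + 3.22·ex + 2.89·ey = (1.0283,4.3964)

1.03 4.40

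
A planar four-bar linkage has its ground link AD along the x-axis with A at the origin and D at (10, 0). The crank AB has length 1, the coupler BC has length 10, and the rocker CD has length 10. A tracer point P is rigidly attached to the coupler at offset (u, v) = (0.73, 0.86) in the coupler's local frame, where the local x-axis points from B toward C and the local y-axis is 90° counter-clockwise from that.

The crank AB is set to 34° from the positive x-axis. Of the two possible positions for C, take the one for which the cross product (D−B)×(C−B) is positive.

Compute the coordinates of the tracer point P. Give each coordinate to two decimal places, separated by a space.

A=(0,0), D=(10.00,0)
B = A + 1.00·(cos34°, sin34°) = (0.8290, 0.5592)
|BD| = 9.1880
circle(B,10.00) ∩ circle(D,10.00): a=4.5940, h=8.8823
  candidates: C₊=(5.9551,9.1454) cross=81.610; C₋=(4.8739,-8.5862) cross=-81.610
  mode + wants cross > 0 → take C=(5.9551,9.1454) (cross=81.610)
ex = (C−B)/|BC| = (0.5126,0.8586); ey = (-0.8586,0.5126)
P = B + 0.73·ex + 0.86·ey = (0.4648,1.6268)

0.46 1.63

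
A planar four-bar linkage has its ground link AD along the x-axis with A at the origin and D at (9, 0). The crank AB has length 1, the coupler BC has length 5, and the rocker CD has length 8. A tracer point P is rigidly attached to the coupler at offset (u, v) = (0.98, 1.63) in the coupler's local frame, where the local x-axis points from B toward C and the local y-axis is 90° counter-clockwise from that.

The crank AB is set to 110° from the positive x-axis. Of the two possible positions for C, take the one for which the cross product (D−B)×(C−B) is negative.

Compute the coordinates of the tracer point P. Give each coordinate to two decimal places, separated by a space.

1.55 0.77

A=(0,0), D=(9.00,0)
B = A + 1.00·(cos110°, sin110°) = (-0.3420, 0.9397)
|BD| = 9.3892
circle(B,5.00) ∩ circle(D,8.00): a=2.6177, h=4.2600
  candidates: C₊=(2.6889,4.9163) cross=39.998; C₋=(1.8362,-3.5609) cross=-39.998
  mode - wants cross < 0 → take C=(1.8362,-3.5609) (cross=-39.998)
ex = (C−B)/|BC| = (0.4356,-0.9001); ey = (0.9001,0.4356)
P = B + 0.98·ex + 1.63·ey = (1.5521,0.7677)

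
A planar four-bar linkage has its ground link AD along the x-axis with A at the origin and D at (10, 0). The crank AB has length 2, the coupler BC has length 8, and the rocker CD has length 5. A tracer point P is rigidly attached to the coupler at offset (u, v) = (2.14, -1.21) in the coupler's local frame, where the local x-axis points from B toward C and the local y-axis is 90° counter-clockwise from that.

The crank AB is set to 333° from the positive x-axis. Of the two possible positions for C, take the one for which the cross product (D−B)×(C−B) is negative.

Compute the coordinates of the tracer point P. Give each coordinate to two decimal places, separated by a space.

A=(0,0), D=(10.00,0)
B = A + 2.00·(cos333°, sin333°) = (1.7820, -0.9080)
|BD| = 8.2680
circle(B,8.00) ∩ circle(D,5.00): a=6.4925, h=4.6741
  candidates: C₊=(7.7219,4.4509) cross=38.646; C₋=(8.7485,-4.8409) cross=-38.646
  mode - wants cross < 0 → take C=(8.7485,-4.8409) (cross=-38.646)
ex = (C−B)/|BC| = (0.8708,-0.4916); ey = (0.4916,0.8708)
P = B + 2.14·ex + -1.21·ey = (3.0507,-3.0137)

3.05 -3.01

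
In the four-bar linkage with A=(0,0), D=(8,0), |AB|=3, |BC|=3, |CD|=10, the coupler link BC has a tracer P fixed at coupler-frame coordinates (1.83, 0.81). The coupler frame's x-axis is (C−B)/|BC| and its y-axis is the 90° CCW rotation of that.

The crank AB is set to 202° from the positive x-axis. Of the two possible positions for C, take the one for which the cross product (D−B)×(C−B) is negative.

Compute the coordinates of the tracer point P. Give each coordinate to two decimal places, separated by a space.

-1.17 -2.30

A=(0,0), D=(8.00,0)
B = A + 3.00·(cos202°, sin202°) = (-2.7816, -1.1238)
|BD| = 10.8400
circle(B,3.00) ∩ circle(D,10.00): a=1.2226, h=2.7396
  candidates: C₊=(-1.8496,1.7278) cross=29.697; C₋=(-1.2816,-3.7219) cross=-29.697
  mode - wants cross < 0 → take C=(-1.2816,-3.7219) (cross=-29.697)
ex = (C−B)/|BC| = (0.5000,-0.8660); ey = (0.8660,0.5000)
P = B + 1.83·ex + 0.81·ey = (-1.1651,-2.3037)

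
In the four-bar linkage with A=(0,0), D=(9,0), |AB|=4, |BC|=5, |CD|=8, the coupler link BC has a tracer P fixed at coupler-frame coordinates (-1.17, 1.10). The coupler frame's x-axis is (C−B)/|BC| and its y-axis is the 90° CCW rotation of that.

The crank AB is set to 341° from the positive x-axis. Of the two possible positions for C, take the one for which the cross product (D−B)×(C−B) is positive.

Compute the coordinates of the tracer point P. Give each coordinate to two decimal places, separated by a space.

3.27 -2.83

A=(0,0), D=(9.00,0)
B = A + 4.00·(cos341°, sin341°) = (3.7821, -1.3023)
|BD| = 5.3780
circle(B,5.00) ∩ circle(D,8.00): a=-0.9369, h=4.9114
  candidates: C₊=(1.6838,3.2361) cross=26.414; C₋=(4.0623,-6.2944) cross=-26.414
  mode + wants cross > 0 → take C=(1.6838,3.2361) (cross=26.414)
ex = (C−B)/|BC| = (-0.4197,0.9077); ey = (-0.9077,-0.4197)
P = B + -1.17·ex + 1.10·ey = (3.2746,-2.8259)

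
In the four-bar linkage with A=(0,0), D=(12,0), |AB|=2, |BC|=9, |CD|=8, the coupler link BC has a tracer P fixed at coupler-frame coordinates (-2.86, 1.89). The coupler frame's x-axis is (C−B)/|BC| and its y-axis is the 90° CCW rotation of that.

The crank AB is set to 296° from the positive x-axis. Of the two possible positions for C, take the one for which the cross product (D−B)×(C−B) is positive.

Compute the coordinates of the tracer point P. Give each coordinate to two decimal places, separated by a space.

-2.33 -3.00

A=(0,0), D=(12.00,0)
B = A + 2.00·(cos296°, sin296°) = (0.8767, -1.7976)
|BD| = 11.2676
circle(B,9.00) ∩ circle(D,8.00): a=6.3882, h=6.3397
  candidates: C₊=(6.1717,5.4800) cross=71.433; C₋=(8.1945,-7.0369) cross=-71.433
  mode + wants cross > 0 → take C=(6.1717,5.4800) (cross=71.433)
ex = (C−B)/|BC| = (0.5883,0.8086); ey = (-0.8086,0.5883)
P = B + -2.86·ex + 1.89·ey = (-2.3342,-2.9983)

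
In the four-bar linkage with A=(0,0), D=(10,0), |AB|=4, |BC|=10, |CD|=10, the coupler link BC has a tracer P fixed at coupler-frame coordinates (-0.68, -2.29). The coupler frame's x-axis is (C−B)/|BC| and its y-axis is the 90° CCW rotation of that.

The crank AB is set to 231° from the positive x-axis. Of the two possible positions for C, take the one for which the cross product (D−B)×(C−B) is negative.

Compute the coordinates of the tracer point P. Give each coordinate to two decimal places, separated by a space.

-4.41 -4.56

A=(0,0), D=(10.00,0)
B = A + 4.00·(cos231°, sin231°) = (-2.5173, -3.1086)
|BD| = 12.8975
circle(B,10.00) ∩ circle(D,10.00): a=6.4488, h=7.6429
  candidates: C₊=(1.8993,5.8633) cross=98.574; C₋=(5.5835,-8.9719) cross=-98.574
  mode - wants cross < 0 → take C=(5.5835,-8.9719) (cross=-98.574)
ex = (C−B)/|BC| = (0.8101,-0.5863); ey = (0.5863,0.8101)
P = B + -0.68·ex + -2.29·ey = (-4.4108,-4.5650)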